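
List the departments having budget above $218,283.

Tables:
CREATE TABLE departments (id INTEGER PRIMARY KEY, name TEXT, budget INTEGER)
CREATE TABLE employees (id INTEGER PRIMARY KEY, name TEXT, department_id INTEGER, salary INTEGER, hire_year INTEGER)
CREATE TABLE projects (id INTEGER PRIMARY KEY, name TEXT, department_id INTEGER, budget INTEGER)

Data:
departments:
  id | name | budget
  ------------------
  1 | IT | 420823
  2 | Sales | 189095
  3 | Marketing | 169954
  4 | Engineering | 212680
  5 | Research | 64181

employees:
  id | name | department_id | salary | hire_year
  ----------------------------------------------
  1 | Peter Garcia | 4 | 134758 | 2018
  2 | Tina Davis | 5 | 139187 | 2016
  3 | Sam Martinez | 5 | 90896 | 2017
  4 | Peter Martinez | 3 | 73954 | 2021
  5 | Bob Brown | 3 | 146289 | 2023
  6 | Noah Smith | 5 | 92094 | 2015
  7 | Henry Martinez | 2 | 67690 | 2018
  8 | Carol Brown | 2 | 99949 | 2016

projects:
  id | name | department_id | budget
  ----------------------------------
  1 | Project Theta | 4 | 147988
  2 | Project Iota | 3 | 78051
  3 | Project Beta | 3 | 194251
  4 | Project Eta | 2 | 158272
SELECT name, budget FROM departments WHERE budget > 218283

Execution result:
name | budget
IT | 420823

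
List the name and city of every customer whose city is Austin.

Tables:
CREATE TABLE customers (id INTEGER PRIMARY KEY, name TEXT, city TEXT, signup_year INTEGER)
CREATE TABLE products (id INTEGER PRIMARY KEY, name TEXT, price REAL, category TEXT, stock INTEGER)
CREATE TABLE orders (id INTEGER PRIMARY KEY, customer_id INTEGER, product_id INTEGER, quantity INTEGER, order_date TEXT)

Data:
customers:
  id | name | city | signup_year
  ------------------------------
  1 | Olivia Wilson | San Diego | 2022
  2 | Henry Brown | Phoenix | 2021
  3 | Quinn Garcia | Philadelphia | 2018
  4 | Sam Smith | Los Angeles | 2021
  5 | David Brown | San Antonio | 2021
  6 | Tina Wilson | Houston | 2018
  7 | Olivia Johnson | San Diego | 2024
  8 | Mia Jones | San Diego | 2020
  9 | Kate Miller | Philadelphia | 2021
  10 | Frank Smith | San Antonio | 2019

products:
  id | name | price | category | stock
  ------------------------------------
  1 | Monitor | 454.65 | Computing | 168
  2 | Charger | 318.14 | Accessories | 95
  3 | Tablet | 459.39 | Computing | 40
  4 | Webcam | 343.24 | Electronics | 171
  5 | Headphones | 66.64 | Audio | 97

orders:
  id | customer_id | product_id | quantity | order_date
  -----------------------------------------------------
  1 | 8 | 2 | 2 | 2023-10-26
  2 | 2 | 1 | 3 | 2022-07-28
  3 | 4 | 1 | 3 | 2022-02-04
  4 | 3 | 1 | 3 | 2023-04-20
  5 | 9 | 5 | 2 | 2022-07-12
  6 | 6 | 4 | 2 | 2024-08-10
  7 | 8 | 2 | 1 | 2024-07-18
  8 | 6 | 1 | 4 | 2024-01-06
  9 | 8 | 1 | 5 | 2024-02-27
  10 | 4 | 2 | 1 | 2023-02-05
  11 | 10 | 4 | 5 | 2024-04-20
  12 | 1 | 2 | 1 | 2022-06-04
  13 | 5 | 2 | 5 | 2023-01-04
SELECT name, city FROM customers WHERE city = 'Austin'

Execution result:
(no rows)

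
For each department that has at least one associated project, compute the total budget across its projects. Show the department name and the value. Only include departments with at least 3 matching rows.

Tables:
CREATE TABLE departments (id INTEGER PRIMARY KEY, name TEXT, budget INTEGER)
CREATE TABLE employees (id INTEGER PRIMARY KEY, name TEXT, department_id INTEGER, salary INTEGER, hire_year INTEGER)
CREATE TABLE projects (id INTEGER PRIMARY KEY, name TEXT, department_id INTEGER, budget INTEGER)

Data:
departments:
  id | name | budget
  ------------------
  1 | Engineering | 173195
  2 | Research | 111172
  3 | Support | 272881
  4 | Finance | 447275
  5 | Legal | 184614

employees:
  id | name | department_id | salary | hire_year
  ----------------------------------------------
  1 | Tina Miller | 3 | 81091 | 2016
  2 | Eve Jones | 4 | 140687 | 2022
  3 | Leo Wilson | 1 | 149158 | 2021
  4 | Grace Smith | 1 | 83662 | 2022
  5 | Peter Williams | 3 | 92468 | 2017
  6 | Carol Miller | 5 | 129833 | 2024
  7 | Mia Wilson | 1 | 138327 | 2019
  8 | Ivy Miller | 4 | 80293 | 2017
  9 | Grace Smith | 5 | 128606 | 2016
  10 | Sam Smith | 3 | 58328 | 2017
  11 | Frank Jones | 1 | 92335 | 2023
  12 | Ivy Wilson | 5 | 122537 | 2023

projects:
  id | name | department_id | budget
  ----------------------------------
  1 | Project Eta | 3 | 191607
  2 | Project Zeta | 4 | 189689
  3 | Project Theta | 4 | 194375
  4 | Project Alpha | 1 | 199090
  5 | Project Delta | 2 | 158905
SELECT p.name, SUM(c.budget) AS sum_budget FROM projects c JOIN departments p ON c.department_id = p.id GROUP BY p.id, p.name HAVING COUNT(*) >= 3

Execution result:
(no rows)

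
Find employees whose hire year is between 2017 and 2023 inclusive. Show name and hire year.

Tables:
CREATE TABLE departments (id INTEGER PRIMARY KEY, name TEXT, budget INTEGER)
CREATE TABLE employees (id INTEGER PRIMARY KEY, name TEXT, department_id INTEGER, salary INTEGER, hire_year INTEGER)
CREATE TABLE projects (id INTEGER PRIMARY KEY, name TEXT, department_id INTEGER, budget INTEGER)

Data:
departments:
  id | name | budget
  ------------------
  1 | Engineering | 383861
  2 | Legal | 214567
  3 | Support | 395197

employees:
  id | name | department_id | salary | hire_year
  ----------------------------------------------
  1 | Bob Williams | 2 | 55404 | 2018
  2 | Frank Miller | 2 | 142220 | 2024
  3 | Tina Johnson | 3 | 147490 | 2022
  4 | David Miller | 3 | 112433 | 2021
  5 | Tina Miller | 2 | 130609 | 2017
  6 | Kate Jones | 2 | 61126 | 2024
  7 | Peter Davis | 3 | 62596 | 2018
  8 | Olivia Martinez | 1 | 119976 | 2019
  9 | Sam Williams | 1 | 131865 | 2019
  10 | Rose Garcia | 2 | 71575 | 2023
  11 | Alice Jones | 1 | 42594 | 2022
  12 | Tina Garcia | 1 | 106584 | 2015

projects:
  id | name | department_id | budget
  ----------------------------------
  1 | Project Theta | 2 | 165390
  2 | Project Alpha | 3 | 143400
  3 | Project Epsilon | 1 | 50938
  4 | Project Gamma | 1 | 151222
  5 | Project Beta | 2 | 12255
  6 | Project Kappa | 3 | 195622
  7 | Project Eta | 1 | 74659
SELECT name, hire_year FROM employees WHERE hire_year BETWEEN 2017 AND 2023

Execution result:
name | hire_year
Bob Williams | 2018
Tina Johnson | 2022
David Miller | 2021
Tina Miller | 2017
Peter Davis | 2018
Olivia Martinez | 2019
Sam Williams | 2019
Rose Garcia | 2023
Alice Jones | 2022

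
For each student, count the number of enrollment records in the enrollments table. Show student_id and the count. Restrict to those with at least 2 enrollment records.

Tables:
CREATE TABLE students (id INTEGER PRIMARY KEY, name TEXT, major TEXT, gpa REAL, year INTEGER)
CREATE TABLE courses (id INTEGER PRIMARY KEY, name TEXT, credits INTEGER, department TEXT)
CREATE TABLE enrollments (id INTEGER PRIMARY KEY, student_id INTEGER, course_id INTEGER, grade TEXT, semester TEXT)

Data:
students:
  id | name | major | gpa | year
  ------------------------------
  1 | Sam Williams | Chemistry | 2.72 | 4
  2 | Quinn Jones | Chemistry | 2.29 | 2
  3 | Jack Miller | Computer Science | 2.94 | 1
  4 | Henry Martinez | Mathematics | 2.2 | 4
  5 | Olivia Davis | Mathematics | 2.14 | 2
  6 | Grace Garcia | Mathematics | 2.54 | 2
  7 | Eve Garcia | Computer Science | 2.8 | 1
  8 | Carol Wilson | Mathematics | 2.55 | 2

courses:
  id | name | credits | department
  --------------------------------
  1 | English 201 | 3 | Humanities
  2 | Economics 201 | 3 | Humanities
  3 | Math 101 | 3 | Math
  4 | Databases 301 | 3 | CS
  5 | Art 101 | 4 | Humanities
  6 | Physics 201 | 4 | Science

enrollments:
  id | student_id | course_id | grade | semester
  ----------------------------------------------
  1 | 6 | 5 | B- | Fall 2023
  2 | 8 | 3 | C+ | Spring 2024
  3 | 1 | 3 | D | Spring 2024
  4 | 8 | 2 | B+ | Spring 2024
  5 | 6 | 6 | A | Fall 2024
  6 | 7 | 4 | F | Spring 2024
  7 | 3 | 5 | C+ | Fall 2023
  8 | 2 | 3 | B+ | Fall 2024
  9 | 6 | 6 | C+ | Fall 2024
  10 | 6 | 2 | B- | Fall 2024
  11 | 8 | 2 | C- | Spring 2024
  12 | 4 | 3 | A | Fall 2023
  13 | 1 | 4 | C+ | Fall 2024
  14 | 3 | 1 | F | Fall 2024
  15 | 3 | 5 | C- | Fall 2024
SELECT student_id, COUNT(*) AS enrollment_count FROM enrollments GROUP BY student_id HAVING COUNT(*) >= 2

Execution result:
student_id | enrollment_count
1 | 2
3 | 3
6 | 4
8 | 3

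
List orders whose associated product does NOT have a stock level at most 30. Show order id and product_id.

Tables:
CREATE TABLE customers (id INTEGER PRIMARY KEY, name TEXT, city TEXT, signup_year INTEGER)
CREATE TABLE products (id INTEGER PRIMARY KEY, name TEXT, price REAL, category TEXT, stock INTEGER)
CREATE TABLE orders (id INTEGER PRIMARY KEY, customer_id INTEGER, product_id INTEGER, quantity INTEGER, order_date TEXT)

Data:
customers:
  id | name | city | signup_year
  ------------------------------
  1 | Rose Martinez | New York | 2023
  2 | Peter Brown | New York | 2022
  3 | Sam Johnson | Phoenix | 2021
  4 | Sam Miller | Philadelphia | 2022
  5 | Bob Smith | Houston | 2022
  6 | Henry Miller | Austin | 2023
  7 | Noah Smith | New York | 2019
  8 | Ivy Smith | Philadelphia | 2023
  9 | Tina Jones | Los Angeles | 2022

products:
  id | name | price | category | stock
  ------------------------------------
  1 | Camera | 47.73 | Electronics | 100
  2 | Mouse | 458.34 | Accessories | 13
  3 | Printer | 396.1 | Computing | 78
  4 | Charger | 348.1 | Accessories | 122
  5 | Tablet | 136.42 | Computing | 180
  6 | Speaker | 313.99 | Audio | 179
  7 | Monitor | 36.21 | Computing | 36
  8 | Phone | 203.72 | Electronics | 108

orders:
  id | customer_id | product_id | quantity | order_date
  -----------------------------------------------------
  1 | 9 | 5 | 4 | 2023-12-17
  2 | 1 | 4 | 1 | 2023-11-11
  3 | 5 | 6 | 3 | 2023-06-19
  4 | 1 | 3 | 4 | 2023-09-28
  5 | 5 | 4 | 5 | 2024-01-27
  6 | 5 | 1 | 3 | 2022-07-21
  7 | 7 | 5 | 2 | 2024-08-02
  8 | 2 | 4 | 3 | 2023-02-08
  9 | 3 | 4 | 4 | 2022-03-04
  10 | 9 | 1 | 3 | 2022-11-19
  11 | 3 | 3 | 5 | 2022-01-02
SELECT id, product_id FROM orders WHERE product_id NOT IN (SELECT id FROM products WHERE stock <= 30)

Execution result:
id | product_id
1 | 5
2 | 4
3 | 6
4 | 3
5 | 4
6 | 1
7 | 5
8 | 4
9 | 4
10 | 1
11 | 3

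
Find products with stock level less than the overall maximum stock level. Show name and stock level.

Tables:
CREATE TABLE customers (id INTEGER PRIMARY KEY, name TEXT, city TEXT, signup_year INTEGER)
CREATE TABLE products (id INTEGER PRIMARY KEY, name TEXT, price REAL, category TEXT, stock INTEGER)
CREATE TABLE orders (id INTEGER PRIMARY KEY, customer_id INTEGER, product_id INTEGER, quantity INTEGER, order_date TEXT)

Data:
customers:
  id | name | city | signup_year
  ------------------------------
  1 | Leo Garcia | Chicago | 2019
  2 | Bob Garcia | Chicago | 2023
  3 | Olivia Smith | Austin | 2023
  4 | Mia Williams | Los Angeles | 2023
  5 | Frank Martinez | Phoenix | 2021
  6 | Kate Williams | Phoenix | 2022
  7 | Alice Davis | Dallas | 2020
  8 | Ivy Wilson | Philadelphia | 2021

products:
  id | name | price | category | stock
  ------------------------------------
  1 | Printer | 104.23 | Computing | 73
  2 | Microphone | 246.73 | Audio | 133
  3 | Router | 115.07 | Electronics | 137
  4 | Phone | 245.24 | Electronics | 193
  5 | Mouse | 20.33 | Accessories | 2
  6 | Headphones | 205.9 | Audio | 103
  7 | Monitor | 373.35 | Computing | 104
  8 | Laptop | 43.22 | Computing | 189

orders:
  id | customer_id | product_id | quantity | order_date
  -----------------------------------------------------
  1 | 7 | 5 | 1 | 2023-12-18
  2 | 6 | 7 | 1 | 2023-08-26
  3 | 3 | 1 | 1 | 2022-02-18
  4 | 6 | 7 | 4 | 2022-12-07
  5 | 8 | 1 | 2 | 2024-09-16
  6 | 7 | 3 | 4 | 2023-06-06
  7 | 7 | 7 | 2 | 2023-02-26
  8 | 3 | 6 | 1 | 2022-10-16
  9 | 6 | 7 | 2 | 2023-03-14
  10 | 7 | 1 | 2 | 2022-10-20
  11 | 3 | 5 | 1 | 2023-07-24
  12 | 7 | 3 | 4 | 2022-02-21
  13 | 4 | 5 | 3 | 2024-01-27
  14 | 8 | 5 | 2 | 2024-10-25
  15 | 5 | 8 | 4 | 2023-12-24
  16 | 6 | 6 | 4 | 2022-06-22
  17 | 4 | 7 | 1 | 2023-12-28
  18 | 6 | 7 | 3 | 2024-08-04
SELECT name, stock FROM products WHERE stock < (SELECT MAX(stock) FROM products)

Execution result:
name | stock
Printer | 73
Microphone | 133
Router | 137
Mouse | 2
Headphones | 103
Monitor | 104
Laptop | 189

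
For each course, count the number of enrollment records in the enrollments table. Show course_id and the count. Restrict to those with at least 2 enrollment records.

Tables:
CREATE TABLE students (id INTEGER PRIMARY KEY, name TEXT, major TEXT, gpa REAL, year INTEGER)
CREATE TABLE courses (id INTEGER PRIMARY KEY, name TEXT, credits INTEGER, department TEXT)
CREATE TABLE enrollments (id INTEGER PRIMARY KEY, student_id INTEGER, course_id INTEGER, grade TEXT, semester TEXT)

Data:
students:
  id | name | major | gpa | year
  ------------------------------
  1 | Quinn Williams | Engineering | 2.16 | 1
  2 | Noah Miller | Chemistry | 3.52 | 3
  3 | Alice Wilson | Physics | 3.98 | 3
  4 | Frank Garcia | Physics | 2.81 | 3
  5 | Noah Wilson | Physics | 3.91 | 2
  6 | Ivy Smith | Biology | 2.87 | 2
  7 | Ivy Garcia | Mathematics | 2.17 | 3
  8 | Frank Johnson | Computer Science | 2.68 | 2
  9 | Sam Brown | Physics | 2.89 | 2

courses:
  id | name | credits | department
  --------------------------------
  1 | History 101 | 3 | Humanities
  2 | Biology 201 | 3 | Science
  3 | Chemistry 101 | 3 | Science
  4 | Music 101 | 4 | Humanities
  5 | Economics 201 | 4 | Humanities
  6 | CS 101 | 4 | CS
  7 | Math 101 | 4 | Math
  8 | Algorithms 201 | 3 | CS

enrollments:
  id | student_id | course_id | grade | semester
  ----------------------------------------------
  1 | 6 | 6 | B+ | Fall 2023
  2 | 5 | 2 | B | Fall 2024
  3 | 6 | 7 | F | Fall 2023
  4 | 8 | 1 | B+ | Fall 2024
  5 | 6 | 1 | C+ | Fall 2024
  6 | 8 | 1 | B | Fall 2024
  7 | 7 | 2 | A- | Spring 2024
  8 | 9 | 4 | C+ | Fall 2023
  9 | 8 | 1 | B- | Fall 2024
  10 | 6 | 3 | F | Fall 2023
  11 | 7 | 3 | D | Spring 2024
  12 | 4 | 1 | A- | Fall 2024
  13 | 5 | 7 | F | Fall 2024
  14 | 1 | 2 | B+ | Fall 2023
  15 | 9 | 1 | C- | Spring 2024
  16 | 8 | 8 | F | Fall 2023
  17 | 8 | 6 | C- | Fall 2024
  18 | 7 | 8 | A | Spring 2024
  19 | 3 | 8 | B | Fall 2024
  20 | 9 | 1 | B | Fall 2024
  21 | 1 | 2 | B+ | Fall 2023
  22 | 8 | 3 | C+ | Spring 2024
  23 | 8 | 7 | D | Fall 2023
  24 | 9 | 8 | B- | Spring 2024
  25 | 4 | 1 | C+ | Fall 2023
SELECT course_id, COUNT(*) AS enrollment_count FROM enrollments GROUP BY course_id HAVING COUNT(*) >= 2

Execution result:
course_id | enrollment_count
1 | 8
2 | 4
3 | 3
6 | 2
7 | 3
8 | 4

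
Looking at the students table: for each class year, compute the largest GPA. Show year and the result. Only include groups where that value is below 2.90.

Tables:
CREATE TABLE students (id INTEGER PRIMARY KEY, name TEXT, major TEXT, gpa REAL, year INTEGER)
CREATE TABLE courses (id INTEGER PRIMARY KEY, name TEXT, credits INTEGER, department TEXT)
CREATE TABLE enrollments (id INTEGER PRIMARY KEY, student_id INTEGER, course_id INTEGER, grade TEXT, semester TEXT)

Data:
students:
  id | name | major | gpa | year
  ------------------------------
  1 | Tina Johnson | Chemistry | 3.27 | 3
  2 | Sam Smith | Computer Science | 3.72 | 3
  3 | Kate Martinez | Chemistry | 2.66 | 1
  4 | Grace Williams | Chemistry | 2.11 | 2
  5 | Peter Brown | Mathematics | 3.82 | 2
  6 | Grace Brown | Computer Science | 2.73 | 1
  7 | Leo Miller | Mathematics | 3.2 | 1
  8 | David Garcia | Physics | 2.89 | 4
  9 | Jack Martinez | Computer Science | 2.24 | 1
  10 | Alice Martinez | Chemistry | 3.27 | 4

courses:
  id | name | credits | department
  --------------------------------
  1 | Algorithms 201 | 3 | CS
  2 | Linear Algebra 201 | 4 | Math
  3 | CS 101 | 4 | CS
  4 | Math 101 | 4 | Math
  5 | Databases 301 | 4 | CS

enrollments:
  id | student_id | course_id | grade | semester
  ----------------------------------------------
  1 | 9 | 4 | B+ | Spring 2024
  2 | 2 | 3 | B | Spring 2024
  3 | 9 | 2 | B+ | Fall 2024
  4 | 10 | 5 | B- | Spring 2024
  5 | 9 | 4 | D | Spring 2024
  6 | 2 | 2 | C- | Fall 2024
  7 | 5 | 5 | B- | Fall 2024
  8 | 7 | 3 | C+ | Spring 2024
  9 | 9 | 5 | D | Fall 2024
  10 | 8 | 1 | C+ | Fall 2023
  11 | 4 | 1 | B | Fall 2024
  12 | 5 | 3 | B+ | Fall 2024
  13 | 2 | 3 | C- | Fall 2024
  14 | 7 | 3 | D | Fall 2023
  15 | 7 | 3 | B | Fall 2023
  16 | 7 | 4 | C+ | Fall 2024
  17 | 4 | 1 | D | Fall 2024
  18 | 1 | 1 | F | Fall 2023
SELECT year, MAX(gpa) AS max_gpa FROM students GROUP BY year HAVING MAX(gpa) < 2.9

Execution result:
(no rows)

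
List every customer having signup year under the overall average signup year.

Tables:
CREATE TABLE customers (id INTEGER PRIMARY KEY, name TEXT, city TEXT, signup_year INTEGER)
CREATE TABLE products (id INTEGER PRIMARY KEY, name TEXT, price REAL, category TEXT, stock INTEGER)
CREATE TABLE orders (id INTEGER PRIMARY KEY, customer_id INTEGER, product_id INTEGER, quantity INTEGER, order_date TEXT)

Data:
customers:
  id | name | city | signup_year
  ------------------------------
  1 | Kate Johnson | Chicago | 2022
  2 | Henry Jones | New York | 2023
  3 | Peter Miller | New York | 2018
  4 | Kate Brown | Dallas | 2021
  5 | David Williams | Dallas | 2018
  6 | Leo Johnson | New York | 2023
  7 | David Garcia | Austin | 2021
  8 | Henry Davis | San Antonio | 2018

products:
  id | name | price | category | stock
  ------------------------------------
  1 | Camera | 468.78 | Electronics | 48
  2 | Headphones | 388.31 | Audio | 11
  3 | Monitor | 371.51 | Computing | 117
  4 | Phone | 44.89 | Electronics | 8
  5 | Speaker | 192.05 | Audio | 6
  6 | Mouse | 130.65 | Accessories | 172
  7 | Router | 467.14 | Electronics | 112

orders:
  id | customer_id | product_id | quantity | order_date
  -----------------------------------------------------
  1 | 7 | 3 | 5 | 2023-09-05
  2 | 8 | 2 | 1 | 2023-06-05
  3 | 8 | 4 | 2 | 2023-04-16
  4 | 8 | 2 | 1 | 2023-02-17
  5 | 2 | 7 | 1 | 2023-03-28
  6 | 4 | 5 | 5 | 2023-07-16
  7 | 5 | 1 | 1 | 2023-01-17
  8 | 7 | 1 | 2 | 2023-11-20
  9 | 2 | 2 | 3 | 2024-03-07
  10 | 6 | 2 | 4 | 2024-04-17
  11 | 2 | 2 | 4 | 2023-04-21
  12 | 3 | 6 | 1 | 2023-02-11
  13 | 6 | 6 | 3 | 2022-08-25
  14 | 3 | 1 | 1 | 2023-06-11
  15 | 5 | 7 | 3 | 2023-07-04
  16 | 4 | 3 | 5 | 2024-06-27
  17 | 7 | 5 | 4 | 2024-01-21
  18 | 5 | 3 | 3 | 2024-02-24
SELECT name, signup_year FROM customers WHERE signup_year < (SELECT AVG(signup_year) FROM customers)

Execution result:
name | signup_year
Peter Miller | 2018
David Williams | 2018
Henry Davis | 2018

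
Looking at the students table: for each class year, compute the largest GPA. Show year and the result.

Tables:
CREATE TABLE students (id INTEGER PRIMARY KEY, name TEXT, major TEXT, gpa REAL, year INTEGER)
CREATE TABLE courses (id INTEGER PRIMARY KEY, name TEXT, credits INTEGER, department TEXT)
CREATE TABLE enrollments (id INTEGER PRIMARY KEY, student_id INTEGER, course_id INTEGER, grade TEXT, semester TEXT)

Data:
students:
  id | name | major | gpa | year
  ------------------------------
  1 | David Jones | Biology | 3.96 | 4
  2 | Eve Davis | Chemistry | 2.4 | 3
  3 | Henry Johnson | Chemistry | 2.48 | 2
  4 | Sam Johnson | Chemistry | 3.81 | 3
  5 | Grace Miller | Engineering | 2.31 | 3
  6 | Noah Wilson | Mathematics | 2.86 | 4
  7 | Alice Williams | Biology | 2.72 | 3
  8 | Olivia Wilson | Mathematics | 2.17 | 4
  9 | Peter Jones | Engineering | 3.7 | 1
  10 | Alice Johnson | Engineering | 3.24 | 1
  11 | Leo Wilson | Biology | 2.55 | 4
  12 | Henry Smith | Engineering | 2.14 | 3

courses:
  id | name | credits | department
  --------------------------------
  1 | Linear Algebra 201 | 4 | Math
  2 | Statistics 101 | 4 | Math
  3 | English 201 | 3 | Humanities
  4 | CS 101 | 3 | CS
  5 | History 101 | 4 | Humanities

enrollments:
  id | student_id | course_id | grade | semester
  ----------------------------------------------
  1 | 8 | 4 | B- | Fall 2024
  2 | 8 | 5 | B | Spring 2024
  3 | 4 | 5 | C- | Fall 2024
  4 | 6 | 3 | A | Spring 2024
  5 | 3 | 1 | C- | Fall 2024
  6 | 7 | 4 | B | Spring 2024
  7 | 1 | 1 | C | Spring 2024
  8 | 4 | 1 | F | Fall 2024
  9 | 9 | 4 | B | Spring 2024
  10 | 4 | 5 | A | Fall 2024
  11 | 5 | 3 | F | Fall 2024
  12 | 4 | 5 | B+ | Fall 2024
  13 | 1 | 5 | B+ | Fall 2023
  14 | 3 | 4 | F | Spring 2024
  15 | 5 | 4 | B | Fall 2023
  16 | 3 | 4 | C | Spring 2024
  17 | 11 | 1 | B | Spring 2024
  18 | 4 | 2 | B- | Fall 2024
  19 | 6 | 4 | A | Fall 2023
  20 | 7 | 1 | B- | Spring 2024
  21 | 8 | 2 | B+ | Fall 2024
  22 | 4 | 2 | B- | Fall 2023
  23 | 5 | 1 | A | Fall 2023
SELECT year, MAX(gpa) AS max_gpa FROM students GROUP BY year

Execution result:
year | max_gpa
1 | 3.70
2 | 2.48
3 | 3.81
4 | 3.96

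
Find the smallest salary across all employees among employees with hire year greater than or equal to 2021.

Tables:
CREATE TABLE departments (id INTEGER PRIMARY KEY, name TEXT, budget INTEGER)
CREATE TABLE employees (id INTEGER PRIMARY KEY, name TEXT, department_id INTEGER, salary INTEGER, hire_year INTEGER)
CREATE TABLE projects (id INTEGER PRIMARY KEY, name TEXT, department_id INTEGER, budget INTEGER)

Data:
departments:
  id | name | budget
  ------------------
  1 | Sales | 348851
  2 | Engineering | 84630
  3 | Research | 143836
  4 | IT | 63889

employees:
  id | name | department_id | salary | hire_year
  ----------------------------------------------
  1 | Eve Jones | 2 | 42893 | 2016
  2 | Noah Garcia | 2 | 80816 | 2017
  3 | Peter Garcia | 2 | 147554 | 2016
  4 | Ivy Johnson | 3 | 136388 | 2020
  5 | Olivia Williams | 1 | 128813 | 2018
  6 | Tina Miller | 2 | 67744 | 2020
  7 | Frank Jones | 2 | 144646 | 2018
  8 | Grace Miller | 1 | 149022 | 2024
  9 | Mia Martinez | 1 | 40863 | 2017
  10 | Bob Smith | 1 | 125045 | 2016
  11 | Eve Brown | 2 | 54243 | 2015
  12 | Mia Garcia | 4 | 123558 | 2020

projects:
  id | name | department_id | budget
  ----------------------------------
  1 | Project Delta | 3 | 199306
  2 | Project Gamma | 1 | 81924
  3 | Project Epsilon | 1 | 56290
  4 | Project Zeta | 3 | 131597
SELECT MIN(salary) FROM employees WHERE hire_year >= 2021

Execution result:
149022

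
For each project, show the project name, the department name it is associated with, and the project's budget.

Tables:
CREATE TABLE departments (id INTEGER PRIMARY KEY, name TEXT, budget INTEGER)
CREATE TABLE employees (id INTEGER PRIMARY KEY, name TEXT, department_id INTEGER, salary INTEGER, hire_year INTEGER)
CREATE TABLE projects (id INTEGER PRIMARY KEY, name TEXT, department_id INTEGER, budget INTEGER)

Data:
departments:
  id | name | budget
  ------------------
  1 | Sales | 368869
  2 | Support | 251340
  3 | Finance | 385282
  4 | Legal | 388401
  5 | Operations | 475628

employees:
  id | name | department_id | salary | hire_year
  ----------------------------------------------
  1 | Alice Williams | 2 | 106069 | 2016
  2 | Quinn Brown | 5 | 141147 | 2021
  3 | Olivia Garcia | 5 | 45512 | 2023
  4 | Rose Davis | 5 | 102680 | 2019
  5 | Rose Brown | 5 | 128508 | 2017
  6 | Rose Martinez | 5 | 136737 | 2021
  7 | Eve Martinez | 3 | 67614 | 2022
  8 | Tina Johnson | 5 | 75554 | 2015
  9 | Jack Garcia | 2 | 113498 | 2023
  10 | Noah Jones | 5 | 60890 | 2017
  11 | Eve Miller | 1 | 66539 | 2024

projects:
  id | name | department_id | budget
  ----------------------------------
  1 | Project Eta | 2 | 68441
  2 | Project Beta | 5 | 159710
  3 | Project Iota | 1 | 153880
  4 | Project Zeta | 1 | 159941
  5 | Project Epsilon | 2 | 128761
SELECT c.name, p.name AS department, c.budget FROM projects c JOIN departments p ON c.department_id = p.id

Execution result:
name | department | budget
Project Eta | Support | 68441
Project Beta | Operations | 159710
Project Iota | Sales | 153880
Project Zeta | Sales | 159941
Project Epsilon | Support | 128761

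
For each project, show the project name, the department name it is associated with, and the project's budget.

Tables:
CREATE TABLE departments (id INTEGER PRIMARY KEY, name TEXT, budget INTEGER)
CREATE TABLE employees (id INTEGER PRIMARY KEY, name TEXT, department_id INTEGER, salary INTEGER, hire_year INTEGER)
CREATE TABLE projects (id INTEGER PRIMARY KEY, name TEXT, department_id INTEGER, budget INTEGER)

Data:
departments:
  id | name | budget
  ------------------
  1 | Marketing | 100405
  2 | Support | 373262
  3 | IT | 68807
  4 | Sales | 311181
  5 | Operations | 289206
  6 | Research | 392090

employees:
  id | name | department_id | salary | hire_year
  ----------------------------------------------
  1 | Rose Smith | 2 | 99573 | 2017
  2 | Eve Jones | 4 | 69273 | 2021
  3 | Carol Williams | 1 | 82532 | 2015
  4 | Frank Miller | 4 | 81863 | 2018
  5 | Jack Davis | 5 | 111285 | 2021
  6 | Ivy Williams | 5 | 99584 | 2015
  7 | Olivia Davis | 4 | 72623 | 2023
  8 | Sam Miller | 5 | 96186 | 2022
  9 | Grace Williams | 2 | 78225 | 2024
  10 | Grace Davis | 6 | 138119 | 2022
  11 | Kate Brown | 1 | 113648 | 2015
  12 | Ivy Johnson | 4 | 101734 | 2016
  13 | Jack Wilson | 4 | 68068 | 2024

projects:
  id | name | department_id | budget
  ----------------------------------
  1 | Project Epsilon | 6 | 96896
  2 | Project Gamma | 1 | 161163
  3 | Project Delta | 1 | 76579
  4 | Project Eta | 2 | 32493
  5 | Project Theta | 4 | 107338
SELECT c.name, p.name AS department, c.budget FROM projects c JOIN departments p ON c.department_id = p.id

Execution result:
name | department | budget
Project Epsilon | Research | 96896
Project Gamma | Marketing | 161163
Project Delta | Marketing | 76579
Project Eta | Support | 32493
Project Theta | Sales | 107338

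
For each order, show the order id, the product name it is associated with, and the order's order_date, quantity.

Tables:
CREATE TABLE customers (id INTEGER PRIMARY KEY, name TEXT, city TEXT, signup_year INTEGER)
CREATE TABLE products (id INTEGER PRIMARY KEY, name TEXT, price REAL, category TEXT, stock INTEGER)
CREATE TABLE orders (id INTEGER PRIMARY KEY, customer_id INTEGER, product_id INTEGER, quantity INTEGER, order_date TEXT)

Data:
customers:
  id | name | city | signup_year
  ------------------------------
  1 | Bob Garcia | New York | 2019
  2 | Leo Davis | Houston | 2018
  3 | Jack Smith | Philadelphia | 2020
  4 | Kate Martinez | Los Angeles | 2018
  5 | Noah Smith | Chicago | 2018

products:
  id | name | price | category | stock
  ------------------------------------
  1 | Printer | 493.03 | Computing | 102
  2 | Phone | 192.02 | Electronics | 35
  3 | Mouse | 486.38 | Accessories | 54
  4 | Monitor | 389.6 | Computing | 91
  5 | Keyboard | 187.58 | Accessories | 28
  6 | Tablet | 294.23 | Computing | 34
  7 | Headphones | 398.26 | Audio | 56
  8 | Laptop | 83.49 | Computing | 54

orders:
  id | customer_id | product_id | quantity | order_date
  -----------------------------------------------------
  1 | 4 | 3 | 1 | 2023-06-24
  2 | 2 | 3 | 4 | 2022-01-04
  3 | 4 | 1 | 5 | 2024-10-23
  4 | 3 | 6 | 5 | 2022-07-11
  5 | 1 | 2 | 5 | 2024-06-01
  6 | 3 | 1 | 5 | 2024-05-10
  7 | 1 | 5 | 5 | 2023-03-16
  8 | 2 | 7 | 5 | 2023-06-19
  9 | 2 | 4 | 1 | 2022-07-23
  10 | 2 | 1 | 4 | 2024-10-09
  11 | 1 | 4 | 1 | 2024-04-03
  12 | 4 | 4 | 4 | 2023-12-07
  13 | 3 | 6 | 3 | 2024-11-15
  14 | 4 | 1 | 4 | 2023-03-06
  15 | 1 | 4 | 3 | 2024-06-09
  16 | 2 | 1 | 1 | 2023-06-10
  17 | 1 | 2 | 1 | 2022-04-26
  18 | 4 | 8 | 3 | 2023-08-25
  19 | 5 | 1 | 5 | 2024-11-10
SELECT c.id, p.name AS product, c.order_date, c.quantity FROM orders c JOIN products p ON c.product_id = p.id

Execution result:
id | product | order_date | quantity
1 | Mouse | 2023-06-24 | 1
2 | Mouse | 2022-01-04 | 4
3 | Printer | 2024-10-23 | 5
4 | Tablet | 2022-07-11 | 5
5 | Phone | 2024-06-01 | 5
6 | Printer | 2024-05-10 | 5
7 | Keyboard | 2023-03-16 | 5
8 | Headphones | 2023-06-19 | 5
9 | Monitor | 2022-07-23 | 1
10 | Printer | 2024-10-09 | 4
11 | Monitor | 2024-04-03 | 1
12 | Monitor | 2023-12-07 | 4
13 | Tablet | 2024-11-15 | 3
14 | Printer | 2023-03-06 | 4
15 | Monitor | 2024-06-09 | 3
16 | Printer | 2023-06-10 | 1
17 | Phone | 2022-04-26 | 1
18 | Laptop | 2023-08-25 | 3
19 | Printer | 2024-11-10 | 5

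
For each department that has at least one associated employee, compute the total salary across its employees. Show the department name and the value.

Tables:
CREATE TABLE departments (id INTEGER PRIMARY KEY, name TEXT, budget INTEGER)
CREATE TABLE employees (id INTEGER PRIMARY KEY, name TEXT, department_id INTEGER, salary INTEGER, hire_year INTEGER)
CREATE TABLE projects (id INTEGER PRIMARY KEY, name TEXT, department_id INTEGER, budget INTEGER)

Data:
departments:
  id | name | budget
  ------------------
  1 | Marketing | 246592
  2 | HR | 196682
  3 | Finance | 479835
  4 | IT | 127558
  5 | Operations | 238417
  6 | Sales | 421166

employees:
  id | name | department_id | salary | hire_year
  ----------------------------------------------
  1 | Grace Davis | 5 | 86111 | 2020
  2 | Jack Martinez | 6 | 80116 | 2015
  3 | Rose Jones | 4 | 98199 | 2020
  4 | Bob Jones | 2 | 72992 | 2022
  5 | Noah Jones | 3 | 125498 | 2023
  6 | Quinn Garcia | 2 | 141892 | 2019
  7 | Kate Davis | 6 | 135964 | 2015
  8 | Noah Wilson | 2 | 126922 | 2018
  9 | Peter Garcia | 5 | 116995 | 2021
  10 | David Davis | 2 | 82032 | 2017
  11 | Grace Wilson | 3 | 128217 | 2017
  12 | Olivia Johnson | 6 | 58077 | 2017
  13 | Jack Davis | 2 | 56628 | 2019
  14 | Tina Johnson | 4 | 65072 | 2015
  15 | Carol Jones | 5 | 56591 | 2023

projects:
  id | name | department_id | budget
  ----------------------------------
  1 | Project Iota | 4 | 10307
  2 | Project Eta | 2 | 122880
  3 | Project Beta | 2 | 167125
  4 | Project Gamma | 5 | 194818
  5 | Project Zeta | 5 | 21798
SELECT p.name, SUM(c.salary) AS sum_salary FROM employees c JOIN departments p ON c.department_id = p.id GROUP BY p.id, p.name

Execution result:
name | sum_salary
HR | 480466
Finance | 253715
IT | 163271
Operations | 259697
Sales | 274157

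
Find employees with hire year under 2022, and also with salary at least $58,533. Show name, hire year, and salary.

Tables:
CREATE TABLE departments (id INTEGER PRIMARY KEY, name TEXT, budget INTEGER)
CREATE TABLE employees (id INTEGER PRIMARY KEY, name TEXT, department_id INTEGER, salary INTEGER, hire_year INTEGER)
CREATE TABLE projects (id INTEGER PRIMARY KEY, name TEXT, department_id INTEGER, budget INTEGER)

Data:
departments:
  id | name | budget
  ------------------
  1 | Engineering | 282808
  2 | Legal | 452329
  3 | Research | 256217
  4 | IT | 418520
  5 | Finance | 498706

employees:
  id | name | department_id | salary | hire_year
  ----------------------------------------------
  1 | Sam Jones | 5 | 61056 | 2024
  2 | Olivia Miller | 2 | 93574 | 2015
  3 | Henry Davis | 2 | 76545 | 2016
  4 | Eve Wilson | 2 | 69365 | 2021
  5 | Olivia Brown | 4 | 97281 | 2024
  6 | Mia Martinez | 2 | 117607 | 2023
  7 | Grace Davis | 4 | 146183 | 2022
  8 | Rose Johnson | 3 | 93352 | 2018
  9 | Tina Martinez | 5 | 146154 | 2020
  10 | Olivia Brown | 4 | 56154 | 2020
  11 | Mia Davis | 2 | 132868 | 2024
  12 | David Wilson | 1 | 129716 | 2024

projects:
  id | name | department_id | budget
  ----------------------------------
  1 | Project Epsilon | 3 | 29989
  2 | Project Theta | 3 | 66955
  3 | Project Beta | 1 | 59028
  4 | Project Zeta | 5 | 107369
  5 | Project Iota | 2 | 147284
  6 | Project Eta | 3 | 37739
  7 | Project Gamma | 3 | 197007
SELECT name, hire_year, salary FROM employees WHERE hire_year < 2022 AND salary >= 58533

Execution result:
name | hire_year | salary
Olivia Miller | 2015 | 93574
Henry Davis | 2016 | 76545
Eve Wilson | 2021 | 69365
Rose Johnson | 2018 | 93352
Tina Martinez | 2020 | 146154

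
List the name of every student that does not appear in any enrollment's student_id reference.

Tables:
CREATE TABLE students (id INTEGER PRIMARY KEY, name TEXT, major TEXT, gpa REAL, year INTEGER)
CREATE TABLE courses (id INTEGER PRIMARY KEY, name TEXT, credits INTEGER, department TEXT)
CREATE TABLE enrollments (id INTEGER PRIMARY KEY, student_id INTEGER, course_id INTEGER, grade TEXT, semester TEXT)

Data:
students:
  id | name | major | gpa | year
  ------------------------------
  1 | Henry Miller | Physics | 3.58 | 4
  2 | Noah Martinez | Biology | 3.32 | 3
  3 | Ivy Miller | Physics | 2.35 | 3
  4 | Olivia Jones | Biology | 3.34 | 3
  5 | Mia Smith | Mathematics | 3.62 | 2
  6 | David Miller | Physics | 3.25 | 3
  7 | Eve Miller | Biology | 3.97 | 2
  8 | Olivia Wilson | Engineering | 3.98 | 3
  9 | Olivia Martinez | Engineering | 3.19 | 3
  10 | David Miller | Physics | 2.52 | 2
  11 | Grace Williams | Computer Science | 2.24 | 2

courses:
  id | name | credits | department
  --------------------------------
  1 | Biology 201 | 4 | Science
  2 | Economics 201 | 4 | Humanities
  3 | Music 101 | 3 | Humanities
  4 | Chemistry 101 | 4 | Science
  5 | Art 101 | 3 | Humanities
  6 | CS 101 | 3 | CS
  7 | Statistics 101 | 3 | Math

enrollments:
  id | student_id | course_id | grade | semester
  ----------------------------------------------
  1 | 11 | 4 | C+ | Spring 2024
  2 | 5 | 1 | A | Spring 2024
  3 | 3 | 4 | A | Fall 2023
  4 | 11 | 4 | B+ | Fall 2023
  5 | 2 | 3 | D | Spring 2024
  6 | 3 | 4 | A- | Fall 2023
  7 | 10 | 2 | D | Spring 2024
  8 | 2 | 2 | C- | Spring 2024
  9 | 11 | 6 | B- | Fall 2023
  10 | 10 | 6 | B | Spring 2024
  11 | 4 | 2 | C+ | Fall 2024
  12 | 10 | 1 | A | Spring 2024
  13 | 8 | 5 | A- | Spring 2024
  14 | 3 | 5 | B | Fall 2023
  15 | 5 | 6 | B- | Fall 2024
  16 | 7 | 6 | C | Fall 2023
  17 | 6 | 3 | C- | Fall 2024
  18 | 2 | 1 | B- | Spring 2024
SELECT p.name FROM students p LEFT JOIN enrollments c ON c.student_id = p.id WHERE c.id IS NULL

Execution result:
name
Henry Miller
Olivia Martinez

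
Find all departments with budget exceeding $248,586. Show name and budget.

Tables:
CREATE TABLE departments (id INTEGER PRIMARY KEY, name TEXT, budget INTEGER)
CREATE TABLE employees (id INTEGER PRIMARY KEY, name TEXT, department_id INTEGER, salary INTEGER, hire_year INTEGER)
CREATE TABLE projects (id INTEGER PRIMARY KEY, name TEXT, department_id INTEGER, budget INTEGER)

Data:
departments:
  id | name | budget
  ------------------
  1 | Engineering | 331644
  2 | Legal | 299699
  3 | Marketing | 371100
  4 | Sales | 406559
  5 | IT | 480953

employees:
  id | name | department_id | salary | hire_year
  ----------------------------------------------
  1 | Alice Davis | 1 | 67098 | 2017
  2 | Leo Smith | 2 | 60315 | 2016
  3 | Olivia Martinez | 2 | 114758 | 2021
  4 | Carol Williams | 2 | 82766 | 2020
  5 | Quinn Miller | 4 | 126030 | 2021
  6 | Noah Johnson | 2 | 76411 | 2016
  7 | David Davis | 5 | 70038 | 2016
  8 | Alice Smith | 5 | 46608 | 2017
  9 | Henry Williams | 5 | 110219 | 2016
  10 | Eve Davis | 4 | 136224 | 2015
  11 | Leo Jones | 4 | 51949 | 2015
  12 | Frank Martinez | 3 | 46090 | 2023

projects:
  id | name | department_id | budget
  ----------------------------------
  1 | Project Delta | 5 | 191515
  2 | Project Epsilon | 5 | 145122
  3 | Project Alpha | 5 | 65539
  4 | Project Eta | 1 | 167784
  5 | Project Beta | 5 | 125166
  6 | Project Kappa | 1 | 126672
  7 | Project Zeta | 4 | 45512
SELECT name, budget FROM departments WHERE budget > 248586

Execution result:
name | budget
Engineering | 331644
Legal | 299699
Marketing | 371100
Sales | 406559
IT | 480953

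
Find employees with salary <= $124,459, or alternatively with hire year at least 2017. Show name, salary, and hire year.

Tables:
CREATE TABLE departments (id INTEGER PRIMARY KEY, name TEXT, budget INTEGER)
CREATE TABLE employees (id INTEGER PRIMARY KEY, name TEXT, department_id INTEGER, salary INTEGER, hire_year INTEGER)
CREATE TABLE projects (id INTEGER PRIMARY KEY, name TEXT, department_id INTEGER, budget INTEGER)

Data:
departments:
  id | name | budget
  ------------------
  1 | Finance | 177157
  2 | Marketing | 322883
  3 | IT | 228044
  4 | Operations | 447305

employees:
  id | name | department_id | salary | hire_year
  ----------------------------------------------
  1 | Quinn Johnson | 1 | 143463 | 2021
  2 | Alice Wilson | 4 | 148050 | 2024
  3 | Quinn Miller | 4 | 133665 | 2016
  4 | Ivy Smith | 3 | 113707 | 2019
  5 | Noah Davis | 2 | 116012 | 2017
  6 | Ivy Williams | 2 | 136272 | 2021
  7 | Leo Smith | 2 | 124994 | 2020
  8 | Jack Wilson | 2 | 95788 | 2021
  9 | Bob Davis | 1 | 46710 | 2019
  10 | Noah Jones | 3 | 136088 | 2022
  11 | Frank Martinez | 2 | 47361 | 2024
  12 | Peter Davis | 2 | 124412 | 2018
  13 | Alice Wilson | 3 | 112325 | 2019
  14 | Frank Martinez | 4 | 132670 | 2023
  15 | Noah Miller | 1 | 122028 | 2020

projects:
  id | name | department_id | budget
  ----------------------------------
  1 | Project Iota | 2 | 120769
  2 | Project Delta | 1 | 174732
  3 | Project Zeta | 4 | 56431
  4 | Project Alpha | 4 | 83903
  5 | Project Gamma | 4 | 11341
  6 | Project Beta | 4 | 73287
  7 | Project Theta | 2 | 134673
SELECT name, salary, hire_year FROM employees WHERE salary <= 124459 OR hire_year >= 2017

Execution result:
name | salary | hire_year
Quinn Johnson | 143463 | 2021
Alice Wilson | 148050 | 2024
Ivy Smith | 113707 | 2019
Noah Davis | 116012 | 2017
Ivy Williams | 136272 | 2021
Leo Smith | 124994 | 2020
Jack Wilson | 95788 | 2021
Bob Davis | 46710 | 2019
Noah Jones | 136088 | 2022
Frank Martinez | 47361 | 2024
Peter Davis | 124412 | 2018
Alice Wilson | 112325 | 2019
Frank Martinez | 132670 | 2023
Noah Miller | 122028 | 2020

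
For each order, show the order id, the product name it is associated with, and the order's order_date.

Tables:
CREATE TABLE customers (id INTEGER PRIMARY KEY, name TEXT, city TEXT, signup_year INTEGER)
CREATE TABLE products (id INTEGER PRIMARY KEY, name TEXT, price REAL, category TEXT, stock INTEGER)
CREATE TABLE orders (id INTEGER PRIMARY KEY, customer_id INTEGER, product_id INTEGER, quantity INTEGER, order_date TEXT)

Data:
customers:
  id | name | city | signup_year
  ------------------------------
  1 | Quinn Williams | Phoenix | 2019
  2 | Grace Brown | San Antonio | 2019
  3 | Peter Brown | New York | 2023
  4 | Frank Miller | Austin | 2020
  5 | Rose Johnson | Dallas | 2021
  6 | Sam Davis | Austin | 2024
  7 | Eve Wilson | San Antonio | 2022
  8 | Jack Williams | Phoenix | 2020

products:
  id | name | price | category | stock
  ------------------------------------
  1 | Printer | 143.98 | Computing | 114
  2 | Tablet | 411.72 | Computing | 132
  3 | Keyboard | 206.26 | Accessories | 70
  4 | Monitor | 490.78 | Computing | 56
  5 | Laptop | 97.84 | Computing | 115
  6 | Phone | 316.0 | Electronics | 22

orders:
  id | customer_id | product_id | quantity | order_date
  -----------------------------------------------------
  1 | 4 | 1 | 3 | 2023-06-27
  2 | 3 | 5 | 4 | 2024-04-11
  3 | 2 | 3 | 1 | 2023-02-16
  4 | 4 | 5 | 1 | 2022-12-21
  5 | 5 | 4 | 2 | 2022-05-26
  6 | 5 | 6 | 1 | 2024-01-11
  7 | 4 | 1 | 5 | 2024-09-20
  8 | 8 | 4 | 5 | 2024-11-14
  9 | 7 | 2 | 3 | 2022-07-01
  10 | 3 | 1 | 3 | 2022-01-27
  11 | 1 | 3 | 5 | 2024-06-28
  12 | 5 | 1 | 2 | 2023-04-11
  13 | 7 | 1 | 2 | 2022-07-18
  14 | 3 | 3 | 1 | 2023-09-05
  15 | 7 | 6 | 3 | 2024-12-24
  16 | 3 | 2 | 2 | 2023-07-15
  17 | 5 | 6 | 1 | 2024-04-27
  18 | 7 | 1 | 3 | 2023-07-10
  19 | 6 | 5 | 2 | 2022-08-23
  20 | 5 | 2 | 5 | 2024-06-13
SELECT c.id, p.name AS product, c.order_date FROM orders c JOIN products p ON c.product_id = p.id

Execution result:
id | product | order_date
1 | Printer | 2023-06-27
2 | Laptop | 2024-04-11
3 | Keyboard | 2023-02-16
4 | Laptop | 2022-12-21
5 | Monitor | 2022-05-26
6 | Phone | 2024-01-11
7 | Printer | 2024-09-20
8 | Monitor | 2024-11-14
9 | Tablet | 2022-07-01
10 | Printer | 2022-01-27
11 | Keyboard | 2024-06-28
12 | Printer | 2023-04-11
13 | Printer | 2022-07-18
14 | Keyboard | 2023-09-05
15 | Phone | 2024-12-24
16 | Tablet | 2023-07-15
17 | Phone | 2024-04-27
18 | Printer | 2023-07-10
19 | Laptop | 2022-08-23
20 | Tablet | 2024-06-13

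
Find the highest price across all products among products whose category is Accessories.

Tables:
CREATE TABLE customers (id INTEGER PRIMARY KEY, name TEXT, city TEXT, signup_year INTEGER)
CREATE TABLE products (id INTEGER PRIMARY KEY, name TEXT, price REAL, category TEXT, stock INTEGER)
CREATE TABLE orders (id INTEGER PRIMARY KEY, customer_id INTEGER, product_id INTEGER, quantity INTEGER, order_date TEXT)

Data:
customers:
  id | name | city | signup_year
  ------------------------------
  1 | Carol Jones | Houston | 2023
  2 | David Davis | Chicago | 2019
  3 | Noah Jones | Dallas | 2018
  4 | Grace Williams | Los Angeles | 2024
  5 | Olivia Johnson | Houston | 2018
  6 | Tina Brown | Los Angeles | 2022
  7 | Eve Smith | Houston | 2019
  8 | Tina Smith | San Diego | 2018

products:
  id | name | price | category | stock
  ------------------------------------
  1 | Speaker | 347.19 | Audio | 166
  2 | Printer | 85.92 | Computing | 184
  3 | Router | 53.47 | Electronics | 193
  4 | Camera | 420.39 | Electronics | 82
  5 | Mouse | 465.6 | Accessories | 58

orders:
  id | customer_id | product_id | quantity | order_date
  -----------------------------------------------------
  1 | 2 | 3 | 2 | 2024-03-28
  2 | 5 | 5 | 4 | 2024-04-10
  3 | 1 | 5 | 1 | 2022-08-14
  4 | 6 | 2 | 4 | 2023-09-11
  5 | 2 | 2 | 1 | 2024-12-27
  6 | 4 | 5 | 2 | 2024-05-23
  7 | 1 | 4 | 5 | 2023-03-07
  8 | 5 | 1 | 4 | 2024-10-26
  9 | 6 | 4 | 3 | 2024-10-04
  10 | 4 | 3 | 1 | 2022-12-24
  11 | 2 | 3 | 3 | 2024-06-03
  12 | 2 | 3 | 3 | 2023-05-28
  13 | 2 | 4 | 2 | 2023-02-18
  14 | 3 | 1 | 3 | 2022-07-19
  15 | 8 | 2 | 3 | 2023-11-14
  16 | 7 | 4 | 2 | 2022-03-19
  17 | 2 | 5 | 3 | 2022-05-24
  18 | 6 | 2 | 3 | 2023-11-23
SELECT MAX(price) FROM products WHERE category = 'Accessories'

Execution result:
465.60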